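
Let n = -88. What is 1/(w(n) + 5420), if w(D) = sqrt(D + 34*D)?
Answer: 271/1468974 - I*sqrt(770)/14689740 ≈ 0.00018448 - 1.889e-6*I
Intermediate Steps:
w(D) = sqrt(35)*sqrt(D) (w(D) = sqrt(35*D) = sqrt(35)*sqrt(D))
1/(w(n) + 5420) = 1/(sqrt(35)*sqrt(-88) + 5420) = 1/(sqrt(35)*(2*I*sqrt(22)) + 5420) = 1/(2*I*sqrt(770) + 5420) = 1/(5420 + 2*I*sqrt(770))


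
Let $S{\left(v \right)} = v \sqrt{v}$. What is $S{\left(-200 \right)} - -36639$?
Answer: $36639 - 2000 i \sqrt{2} \approx 36639.0 - 2828.4 i$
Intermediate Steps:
$S{\left(v \right)} = v^{\frac{3}{2}}$
$S{\left(-200 \right)} - -36639 = \left(-200\right)^{\frac{3}{2}} - -36639 = - 2000 i \sqrt{2} + 36639 = 36639 - 2000 i \sqrt{2}$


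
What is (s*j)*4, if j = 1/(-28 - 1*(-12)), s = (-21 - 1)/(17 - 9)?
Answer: 11/16 ≈ 0.68750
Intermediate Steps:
s = -11/4 (s = -22/8 = -22*1/8 = -11/4 ≈ -2.7500)
j = -1/16 (j = 1/(-28 + 12) = 1/(-16) = -1/16 ≈ -0.062500)
(s*j)*4 = -11/4*(-1/16)*4 = (11/64)*4 = 11/16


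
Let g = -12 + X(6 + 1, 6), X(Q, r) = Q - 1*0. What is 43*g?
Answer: -215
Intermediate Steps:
X(Q, r) = Q (X(Q, r) = Q + 0 = Q)
g = -5 (g = -12 + (6 + 1) = -12 + 7 = -5)
43*g = 43*(-5) = -215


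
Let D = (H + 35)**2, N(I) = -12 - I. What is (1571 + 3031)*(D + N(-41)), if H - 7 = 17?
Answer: 16153020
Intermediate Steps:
H = 24 (H = 7 + 17 = 24)
D = 3481 (D = (24 + 35)**2 = 59**2 = 3481)
(1571 + 3031)*(D + N(-41)) = (1571 + 3031)*(3481 + (-12 - 1*(-41))) = 4602*(3481 + (-12 + 41)) = 4602*(3481 + 29) = 4602*3510 = 16153020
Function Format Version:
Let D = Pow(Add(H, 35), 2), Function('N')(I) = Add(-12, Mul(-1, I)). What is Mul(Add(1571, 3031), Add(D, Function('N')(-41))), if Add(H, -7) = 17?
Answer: 16153020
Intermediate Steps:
H = 24 (H = Add(7, 17) = 24)
D = 3481 (D = Pow(Add(24, 35), 2) = Pow(59, 2) = 3481)
Mul(Add(1571, 3031), Add(D, Function('N')(-41))) = Mul(Add(1571, 3031), Add(3481, Add(-12, Mul(-1, -41)))) = Mul(4602, Add(3481, Add(-12, 41))) = Mul(4602, Add(3481, 29)) = Mul(4602, 3510) = 16153020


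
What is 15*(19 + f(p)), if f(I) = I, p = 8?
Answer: 405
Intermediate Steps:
15*(19 + f(p)) = 15*(19 + 8) = 15*27 = 405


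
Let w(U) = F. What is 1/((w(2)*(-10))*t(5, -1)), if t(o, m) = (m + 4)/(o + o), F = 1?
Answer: -⅓ ≈ -0.33333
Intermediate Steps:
w(U) = 1
t(o, m) = (4 + m)/(2*o) (t(o, m) = (4 + m)/((2*o)) = (4 + m)*(1/(2*o)) = (4 + m)/(2*o))
1/((w(2)*(-10))*t(5, -1)) = 1/((1*(-10))*((½)*(4 - 1)/5)) = 1/(-5*3/5) = 1/(-10*3/10) = 1/(-3) = -⅓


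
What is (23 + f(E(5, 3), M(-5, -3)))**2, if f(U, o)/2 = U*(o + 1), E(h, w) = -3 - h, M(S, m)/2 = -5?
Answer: 27889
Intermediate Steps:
M(S, m) = -10 (M(S, m) = 2*(-5) = -10)
f(U, o) = 2*U*(1 + o) (f(U, o) = 2*(U*(o + 1)) = 2*(U*(1 + o)) = 2*U*(1 + o))
(23 + f(E(5, 3), M(-5, -3)))**2 = (23 + 2*(-3 - 1*5)*(1 - 10))**2 = (23 + 2*(-3 - 5)*(-9))**2 = (23 + 2*(-8)*(-9))**2 = (23 + 144)**2 = 167**2 = 27889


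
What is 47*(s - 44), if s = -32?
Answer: -3572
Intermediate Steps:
47*(s - 44) = 47*(-32 - 44) = 47*(-76) = -3572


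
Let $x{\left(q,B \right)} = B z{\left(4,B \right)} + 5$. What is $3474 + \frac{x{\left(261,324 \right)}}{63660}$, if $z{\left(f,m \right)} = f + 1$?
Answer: $\frac{44231293}{12732} \approx 3474.0$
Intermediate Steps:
$z{\left(f,m \right)} = 1 + f$
$x{\left(q,B \right)} = 5 + 5 B$ ($x{\left(q,B \right)} = B \left(1 + 4\right) + 5 = B 5 + 5 = 5 B + 5 = 5 + 5 B$)
$3474 + \frac{x{\left(261,324 \right)}}{63660} = 3474 + \frac{5 + 5 \cdot 324}{63660} = 3474 + \left(5 + 1620\right) \frac{1}{63660} = 3474 + 1625 \cdot \frac{1}{63660} = 3474 + \frac{325}{12732} = \frac{44231293}{12732}$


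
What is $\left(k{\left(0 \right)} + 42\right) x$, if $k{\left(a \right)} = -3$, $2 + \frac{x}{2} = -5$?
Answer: $-546$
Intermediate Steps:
$x = -14$ ($x = -4 + 2 \left(-5\right) = -4 - 10 = -14$)
$\left(k{\left(0 \right)} + 42\right) x = \left(-3 + 42\right) \left(-14\right) = 39 \left(-14\right) = -546$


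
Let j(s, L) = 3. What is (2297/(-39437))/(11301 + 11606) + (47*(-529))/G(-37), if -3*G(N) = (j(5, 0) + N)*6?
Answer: -22460820611013/61430068412 ≈ -365.63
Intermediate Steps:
G(N) = -6 - 2*N (G(N) = -(3 + N)*6/3 = -(18 + 6*N)/3 = -6 - 2*N)
(2297/(-39437))/(11301 + 11606) + (47*(-529))/G(-37) = (2297/(-39437))/(11301 + 11606) + (47*(-529))/(-6 - 2*(-37)) = (2297*(-1/39437))/22907 - 24863/(-6 + 74) = -2297/39437*1/22907 - 24863/68 = -2297/903383359 - 24863*1/68 = -2297/903383359 - 24863/68 = -22460820611013/61430068412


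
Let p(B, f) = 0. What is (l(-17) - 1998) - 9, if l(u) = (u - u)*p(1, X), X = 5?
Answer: -2007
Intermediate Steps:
l(u) = 0 (l(u) = (u - u)*0 = 0*0 = 0)
(l(-17) - 1998) - 9 = (0 - 1998) - 9 = -1998 - 9 = -2007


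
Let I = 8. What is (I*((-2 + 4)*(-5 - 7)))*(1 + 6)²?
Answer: -9408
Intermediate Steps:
(I*((-2 + 4)*(-5 - 7)))*(1 + 6)² = (8*((-2 + 4)*(-5 - 7)))*(1 + 6)² = (8*(2*(-12)))*7² = (8*(-24))*49 = -192*49 = -9408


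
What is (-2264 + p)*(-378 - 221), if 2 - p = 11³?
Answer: 2152207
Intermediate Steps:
p = -1329 (p = 2 - 1*11³ = 2 - 1*1331 = 2 - 1331 = -1329)
(-2264 + p)*(-378 - 221) = (-2264 - 1329)*(-378 - 221) = -3593*(-599) = 2152207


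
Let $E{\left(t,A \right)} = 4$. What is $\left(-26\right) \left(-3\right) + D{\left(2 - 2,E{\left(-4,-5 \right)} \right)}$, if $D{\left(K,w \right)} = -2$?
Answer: $76$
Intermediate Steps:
$\left(-26\right) \left(-3\right) + D{\left(2 - 2,E{\left(-4,-5 \right)} \right)} = \left(-26\right) \left(-3\right) - 2 = 78 - 2 = 76$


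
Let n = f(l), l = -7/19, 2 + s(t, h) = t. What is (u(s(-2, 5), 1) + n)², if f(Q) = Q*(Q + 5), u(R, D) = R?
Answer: 4243600/130321 ≈ 32.563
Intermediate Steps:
s(t, h) = -2 + t
l = -7/19 (l = -7*1/19 = -7/19 ≈ -0.36842)
f(Q) = Q*(5 + Q)
n = -616/361 (n = -7*(5 - 7/19)/19 = -7/19*88/19 = -616/361 ≈ -1.7064)
(u(s(-2, 5), 1) + n)² = ((-2 - 2) - 616/361)² = (-4 - 616/361)² = (-2060/361)² = 4243600/130321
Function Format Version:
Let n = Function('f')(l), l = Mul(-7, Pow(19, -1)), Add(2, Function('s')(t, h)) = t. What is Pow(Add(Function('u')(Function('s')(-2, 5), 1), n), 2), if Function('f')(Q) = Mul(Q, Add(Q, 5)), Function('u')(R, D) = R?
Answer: Rational(4243600, 130321) ≈ 32.563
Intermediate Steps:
Function('s')(t, h) = Add(-2, t)
l = Rational(-7, 19) (l = Mul(-7, Rational(1, 19)) = Rational(-7, 19) ≈ -0.36842)
Function('f')(Q) = Mul(Q, Add(5, Q))
n = Rational(-616, 361) (n = Mul(Rational(-7, 19), Add(5, Rational(-7, 19))) = Mul(Rational(-7, 19), Rational(88, 19)) = Rational(-616, 361) ≈ -1.7064)
Pow(Add(Function('u')(Function('s')(-2, 5), 1), n), 2) = Pow(Add(Add(-2, -2), Rational(-616, 361)), 2) = Pow(Add(-4, Rational(-616, 361)), 2) = Pow(Rational(-2060, 361), 2) = Rational(4243600, 130321)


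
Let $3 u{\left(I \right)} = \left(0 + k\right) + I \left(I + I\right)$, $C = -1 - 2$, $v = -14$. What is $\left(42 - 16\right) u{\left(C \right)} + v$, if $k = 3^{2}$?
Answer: $220$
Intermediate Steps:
$k = 9$
$C = -3$
$u{\left(I \right)} = 3 + \frac{2 I^{2}}{3}$ ($u{\left(I \right)} = \frac{\left(0 + 9\right) + I \left(I + I\right)}{3} = \frac{9 + I 2 I}{3} = \frac{9 + 2 I^{2}}{3} = 3 + \frac{2 I^{2}}{3}$)
$\left(42 - 16\right) u{\left(C \right)} + v = \left(42 - 16\right) \left(3 + \frac{2 \left(-3\right)^{2}}{3}\right) - 14 = 26 \left(3 + \frac{2}{3} \cdot 9\right) - 14 = 26 \left(3 + 6\right) - 14 = 26 \cdot 9 - 14 = 234 - 14 = 220$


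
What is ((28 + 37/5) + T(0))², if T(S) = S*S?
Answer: 31329/25 ≈ 1253.2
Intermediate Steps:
T(S) = S²
((28 + 37/5) + T(0))² = ((28 + 37/5) + 0²)² = ((28 + 37*(⅕)) + 0)² = ((28 + 37/5) + 0)² = (177/5 + 0)² = (177/5)² = 31329/25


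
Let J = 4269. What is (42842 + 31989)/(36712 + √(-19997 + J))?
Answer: 343399459/168473334 - 74831*I*√983/336946668 ≈ 2.0383 - 0.006963*I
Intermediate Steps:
(42842 + 31989)/(36712 + √(-19997 + J)) = (42842 + 31989)/(36712 + √(-19997 + 4269)) = 74831/(36712 + √(-15728)) = 74831/(36712 + 4*I*√983)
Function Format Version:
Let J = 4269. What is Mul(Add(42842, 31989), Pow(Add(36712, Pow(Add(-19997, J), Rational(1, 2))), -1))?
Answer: Add(Rational(343399459, 168473334), Mul(Rational(-74831, 336946668), I, Pow(983, Rational(1, 2)))) ≈ Add(2.0383, Mul(-0.0069630, I))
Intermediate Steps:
Mul(Add(42842, 31989), Pow(Add(36712, Pow(Add(-19997, J), Rational(1, 2))), -1)) = Mul(Add(42842, 31989), Pow(Add(36712, Pow(Add(-19997, 4269), Rational(1, 2))), -1)) = Mul(74831, Pow(Add(36712, Pow(-15728, Rational(1, 2))), -1)) = Mul(74831, Pow(Add(36712, Mul(4, I, Pow(983, Rational(1, 2)))), -1))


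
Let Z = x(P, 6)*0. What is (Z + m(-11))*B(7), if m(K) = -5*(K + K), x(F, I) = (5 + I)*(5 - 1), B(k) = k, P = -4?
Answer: 770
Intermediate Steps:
x(F, I) = 20 + 4*I (x(F, I) = (5 + I)*4 = 20 + 4*I)
Z = 0 (Z = (20 + 4*6)*0 = (20 + 24)*0 = 44*0 = 0)
m(K) = -10*K
(Z + m(-11))*B(7) = (0 - 10*(-11))*7 = (0 + 110)*7 = 110*7 = 770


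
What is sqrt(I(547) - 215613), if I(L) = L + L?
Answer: I*sqrt(214519) ≈ 463.16*I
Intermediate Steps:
I(L) = 2*L
sqrt(I(547) - 215613) = sqrt(2*547 - 215613) = sqrt(1094 - 215613) = sqrt(-214519) = I*sqrt(214519)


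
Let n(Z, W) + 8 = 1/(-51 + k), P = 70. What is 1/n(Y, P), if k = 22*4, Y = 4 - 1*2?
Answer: -37/295 ≈ -0.12542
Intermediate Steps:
Y = 2 (Y = 4 - 2 = 2)
k = 88
n(Z, W) = -295/37 (n(Z, W) = -8 + 1/(-51 + 88) = -8 + 1/37 = -295/37)
1/n(Y, P) = 1/(-295/37) = -37/295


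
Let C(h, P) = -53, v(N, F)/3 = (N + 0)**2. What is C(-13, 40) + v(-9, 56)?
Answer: 190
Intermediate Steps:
v(N, F) = 3*N**2 (v(N, F) = 3*(N + 0)**2 = 3*N**2)
C(-13, 40) + v(-9, 56) = -53 + 3*(-9)**2 = -53 + 3*81 = -53 + 243 = 190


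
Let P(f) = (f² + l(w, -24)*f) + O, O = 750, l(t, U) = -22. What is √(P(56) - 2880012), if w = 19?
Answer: I*√2877358 ≈ 1696.3*I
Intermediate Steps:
P(f) = 750 + f² - 22*f (P(f) = (f² - 22*f) + 750 = 750 + f² - 22*f)
√(P(56) - 2880012) = √((750 + 56² - 22*56) - 2880012) = √((750 + 3136 - 1232) - 2880012) = √(2654 - 2880012) = √(-2877358) = I*√2877358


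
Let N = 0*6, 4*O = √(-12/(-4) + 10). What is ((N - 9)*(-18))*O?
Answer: 81*√13/2 ≈ 146.02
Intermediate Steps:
O = √13/4 (O = √(-12/(-4) + 10)/4 = √(-12*(-¼) + 10)/4 = √(3 + 10)/4 = √13/4 ≈ 0.90139)
N = 0
((N - 9)*(-18))*O = ((0 - 9)*(-18))*(√13/4) = (-9*(-18))*(√13/4) = 162*(√13/4) = 81*√13/2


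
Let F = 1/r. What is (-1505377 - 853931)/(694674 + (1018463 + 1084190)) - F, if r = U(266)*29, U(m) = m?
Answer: -18202499239/21578580478 ≈ -0.84354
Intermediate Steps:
r = 7714 (r = 266*29 = 7714)
F = 1/7714 ≈ 0.00012963
(-1505377 - 853931)/(694674 + (1018463 + 1084190)) - F = (-1505377 - 853931)/(694674 + (1018463 + 1084190)) - 1*1/7714 = -2359308/(694674 + 2102653) - 1/7714 = -2359308/2797327 - 1/7714 = -18202499239/21578580478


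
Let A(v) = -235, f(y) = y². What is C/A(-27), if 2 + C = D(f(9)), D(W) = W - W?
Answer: 2/235 ≈ 0.0085106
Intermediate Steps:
D(W) = 0
C = -2 (C = -2 + 0 = -2)
C/A(-27) = -2/(-235) = -2*(-1/235) = 2/235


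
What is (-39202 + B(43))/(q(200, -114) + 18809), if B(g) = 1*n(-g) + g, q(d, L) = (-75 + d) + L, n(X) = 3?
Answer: -9789/4705 ≈ -2.0806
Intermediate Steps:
q(d, L) = -75 + L + d
B(g) = 3 + g (B(g) = 1*3 + g = 3 + g)
(-39202 + B(43))/(q(200, -114) + 18809) = (-39202 + (3 + 43))/((-75 - 114 + 200) + 18809) = (-39202 + 46)/(11 + 18809) = -39156/18820 = -39156*1/18820 = -9789/4705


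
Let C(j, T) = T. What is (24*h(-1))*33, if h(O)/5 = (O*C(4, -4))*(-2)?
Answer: -31680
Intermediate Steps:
h(O) = 40*O (h(O) = 5*((O*(-4))*(-2)) = 5*(-4*O*(-2)) = 5*(8*O) = 40*O)
(24*h(-1))*33 = (24*(40*(-1)))*33 = (24*(-40))*33 = -960*33 = -31680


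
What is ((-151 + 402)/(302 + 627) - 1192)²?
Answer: 1225708051689/863041 ≈ 1.4202e+6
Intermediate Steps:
((-151 + 402)/(302 + 627) - 1192)² = (251/929 - 1192)² = (-1107117/929)² = 1225708051689/863041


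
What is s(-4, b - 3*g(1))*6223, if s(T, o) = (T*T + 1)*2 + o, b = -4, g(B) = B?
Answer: 168021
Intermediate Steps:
s(T, o) = 2 + o + 2*T**2 (s(T, o) = (T**2 + 1)*2 + o = (1 + T**2)*2 + o = (2 + 2*T**2) + o = 2 + o + 2*T**2)
s(-4, b - 3*g(1))*6223 = (2 + (-4 - 3*1) + 2*(-4)**2)*6223 = (2 + (-4 - 3) + 2*16)*6223 = (2 - 7 + 32)*6223 = 27*6223 = 168021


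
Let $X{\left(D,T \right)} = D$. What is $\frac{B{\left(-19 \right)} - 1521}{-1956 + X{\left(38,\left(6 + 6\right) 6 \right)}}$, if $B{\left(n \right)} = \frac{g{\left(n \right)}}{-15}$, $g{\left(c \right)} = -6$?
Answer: $\frac{7603}{9590} \approx 0.7928$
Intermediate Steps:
$B{\left(n \right)} = \frac{2}{5}$ ($B{\left(n \right)} = - \frac{6}{-15} = \left(-6\right) \left(- \frac{1}{15}\right) = \frac{2}{5}$)
$\frac{B{\left(-19 \right)} - 1521}{-1956 + X{\left(38,\left(6 + 6\right) 6 \right)}} = \frac{\frac{2}{5} - 1521}{-1956 + 38} = - \frac{7603}{5 \left(-1918\right)} = \left(- \frac{7603}{5}\right) \left(- \frac{1}{1918}\right) = \frac{7603}{9590}$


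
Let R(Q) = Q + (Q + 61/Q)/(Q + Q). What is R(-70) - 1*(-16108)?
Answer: 157177361/9800 ≈ 16039.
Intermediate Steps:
R(Q) = Q + (Q + 61/Q)/(2*Q) (R(Q) = Q + (Q + 61/Q)/((2*Q)) = Q + (Q + 61/Q)*(1/(2*Q)) = Q + (Q + 61/Q)/(2*Q))
R(-70) - 1*(-16108) = (½ - 70 + (61/2)/(-70)²) - 1*(-16108) = (½ - 70 + (61/2)*(1/4900)) + 16108 = (½ - 70 + 61/9800) + 16108 = -681039/9800 + 16108 = 157177361/9800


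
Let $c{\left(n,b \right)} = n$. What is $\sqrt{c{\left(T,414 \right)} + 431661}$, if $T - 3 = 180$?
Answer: $2 \sqrt{107961} \approx 657.15$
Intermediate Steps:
$T = 183$ ($T = 3 + 180 = 183$)
$\sqrt{c{\left(T,414 \right)} + 431661} = \sqrt{183 + 431661} = \sqrt{431844} = 2 \sqrt{107961}$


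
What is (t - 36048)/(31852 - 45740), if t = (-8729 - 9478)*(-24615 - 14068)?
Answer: -704265333/13888 ≈ -50710.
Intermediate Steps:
t = 704301381 (t = -18207*(-38683) = 704301381)
(t - 36048)/(31852 - 45740) = (704301381 - 36048)/(31852 - 45740) = 704265333/(-13888) = 704265333*(-1/13888) = -704265333/13888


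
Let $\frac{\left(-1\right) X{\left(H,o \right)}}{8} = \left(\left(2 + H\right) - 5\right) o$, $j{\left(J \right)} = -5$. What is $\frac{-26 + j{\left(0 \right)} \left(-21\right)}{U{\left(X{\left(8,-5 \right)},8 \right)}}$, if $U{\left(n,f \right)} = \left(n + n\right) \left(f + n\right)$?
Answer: $\frac{79}{83200} \approx 0.00094952$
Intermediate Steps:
$X{\left(H,o \right)} = - 8 o \left(-3 + H\right)$ ($X{\left(H,o \right)} = - 8 \left(\left(2 + H\right) - 5\right) o = - 8 \left(-3 + H\right) o = - 8 o \left(-3 + H\right)$)
$U{\left(n,f \right)} = 2 n \left(f + n\right)$
$\frac{-26 + j{\left(0 \right)} \left(-21\right)}{U{\left(X{\left(8,-5 \right)},8 \right)}} = \frac{-26 - -105}{2 \cdot 8 \left(-5\right) \left(3 - 8\right) \left(8 + 8 \left(-5\right) \left(3 - 8\right)\right)} = \frac{-26 + 105}{2 \cdot 8 \left(-5\right) \left(3 - 8\right) \left(8 + 8 \left(-5\right) \left(3 - 8\right)\right)} = \frac{79}{2 \cdot 8 \left(-5\right) \left(-5\right) \left(8 + 8 \left(-5\right) \left(-5\right)\right)} = \frac{79}{2 \cdot 200 \left(8 + 200\right)} = \frac{79}{2 \cdot 200 \cdot 208} = \frac{79}{83200}$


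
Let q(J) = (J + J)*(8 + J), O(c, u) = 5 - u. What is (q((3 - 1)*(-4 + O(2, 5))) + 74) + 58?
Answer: 132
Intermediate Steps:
q(J) = 2*J*(8 + J) (q(J) = (2*J)*(8 + J) = 2*J*(8 + J))
(q((3 - 1)*(-4 + O(2, 5))) + 74) + 58 = (2*((3 - 1)*(-4 + (5 - 1*5)))*(8 + (3 - 1)*(-4 + (5 - 1*5))) + 74) + 58 = (2*(2*(-4 + (5 - 5)))*(8 + 2*(-4 + (5 - 5))) + 74) + 58 = (2*(2*(-4 + 0))*(8 + 2*(-4 + 0)) + 74) + 58 = (2*(2*(-4))*(8 + 2*(-4)) + 74) + 58 = (2*(-8)*(8 - 8) + 74) + 58 = (2*(-8)*0 + 74) + 58 = (0 + 74) + 58 = 74 + 58 = 132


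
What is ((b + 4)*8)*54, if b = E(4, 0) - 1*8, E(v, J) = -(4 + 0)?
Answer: -3456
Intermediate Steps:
E(v, J) = -4 (E(v, J) = -1*4 = -4)
b = -12 (b = -4 - 1*8 = -4 - 8 = -12)
((b + 4)*8)*54 = ((-12 + 4)*8)*54 = -8*8*54 = -64*54 = -3456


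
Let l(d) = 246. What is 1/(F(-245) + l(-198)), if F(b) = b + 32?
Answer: 1/33 ≈ 0.030303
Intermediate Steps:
F(b) = 32 + b
1/(F(-245) + l(-198)) = 1/((32 - 245) + 246) = 1/(-213 + 246) = 1/33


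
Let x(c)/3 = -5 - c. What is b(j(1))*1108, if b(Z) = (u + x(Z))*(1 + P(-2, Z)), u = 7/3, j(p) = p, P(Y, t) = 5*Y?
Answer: 156228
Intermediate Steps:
x(c) = -15 - 3*c (x(c) = 3*(-5 - c) = -15 - 3*c)
u = 7/3 (u = 7*(⅓) = 7/3 ≈ 2.3333)
b(Z) = 114 + 27*Z (b(Z) = (7/3 + (-15 - 3*Z))*(1 + 5*(-2)) = (-38/3 - 3*Z)*(1 - 10) = (-38/3 - 3*Z)*(-9) = 114 + 27*Z)
b(j(1))*1108 = (114 + 27*1)*1108 = (114 + 27)*1108 = 141*1108 = 156228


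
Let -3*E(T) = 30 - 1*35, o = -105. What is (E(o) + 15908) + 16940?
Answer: 98549/3 ≈ 32850.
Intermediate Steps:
E(T) = 5/3 (E(T) = -(30 - 1*35)/3 = -(30 - 35)/3 = -⅓*(-5) = 5/3)
(E(o) + 15908) + 16940 = (5/3 + 15908) + 16940 = 47729/3 + 16940 = 98549/3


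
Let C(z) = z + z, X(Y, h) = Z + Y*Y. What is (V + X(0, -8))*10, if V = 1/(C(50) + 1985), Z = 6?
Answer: 25022/417 ≈ 60.005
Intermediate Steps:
X(Y, h) = 6 + Y**2 (X(Y, h) = 6 + Y*Y = 6 + Y**2)
C(z) = 2*z
V = 1/2085 (V = 1/(2*50 + 1985) = 1/(100 + 1985) = 1/2085 ≈ 0.00047962)
(V + X(0, -8))*10 = (1/2085 + (6 + 0**2))*10 = (1/2085 + (6 + 0))*10 = (1/2085 + 6)*10 = (12511/2085)*10 = 25022/417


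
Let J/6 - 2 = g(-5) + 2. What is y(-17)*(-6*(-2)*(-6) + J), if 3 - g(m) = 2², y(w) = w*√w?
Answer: 918*I*√17 ≈ 3785.0*I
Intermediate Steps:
y(w) = w^(3/2)
g(m) = -1 (g(m) = 3 - 1*2² = 3 - 1*4 = 3 - 4 = -1)
J = 18 (J = 12 + 6*(-1 + 2) = 12 + 6*1 = 12 + 6 = 18)
y(-17)*(-6*(-2)*(-6) + J) = (-17)^(3/2)*(-6*(-2)*(-6) + 18) = (-17*I*√17)*(12*(-6) + 18) = (-17*I*√17)*(-72 + 18) = -17*I*√17*(-54) = 918*I*√17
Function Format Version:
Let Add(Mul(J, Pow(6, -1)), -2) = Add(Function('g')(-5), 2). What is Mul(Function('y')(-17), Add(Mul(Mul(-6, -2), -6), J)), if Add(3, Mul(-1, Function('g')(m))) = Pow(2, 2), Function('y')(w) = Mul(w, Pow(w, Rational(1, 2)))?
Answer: Mul(918, I, Pow(17, Rational(1, 2))) ≈ Mul(3785.0, I)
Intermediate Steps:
Function('y')(w) = Pow(w, Rational(3, 2))
Function('g')(m) = -1 (Function('g')(m) = Add(3, Mul(-1, Pow(2, 2))) = Add(3, Mul(-1, 4)) = Add(3, -4) = -1)
J = 18 (J = Add(12, Mul(6, Add(-1, 2))) = Add(12, Mul(6, 1)) = Add(12, 6) = 18)
Mul(Function('y')(-17), Add(Mul(Mul(-6, -2), -6), J)) = Mul(Pow(-17, Rational(3, 2)), Add(Mul(Mul(-6, -2), -6), 18)) = Mul(Mul(-17, I, Pow(17, Rational(1, 2))), Add(Mul(12, -6), 18)) = Mul(Mul(-17, I, Pow(17, Rational(1, 2))), Add(-72, 18)) = Mul(Mul(-17, I, Pow(17, Rational(1, 2))), -54) = Mul(918, I, Pow(17, Rational(1, 2)))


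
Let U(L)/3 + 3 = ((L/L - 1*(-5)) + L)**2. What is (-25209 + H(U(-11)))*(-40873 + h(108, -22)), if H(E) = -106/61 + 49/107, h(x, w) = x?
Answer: 6707778674440/6527 ≈ 1.0277e+9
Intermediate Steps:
U(L) = -9 + 3*(6 + L)**2 (U(L) = -9 + 3*((L/L - 1*(-5)) + L)**2 = -9 + 3*((1 + 5) + L)**2 = -9 + 3*(6 + L)**2)
H(E) = -8353/6527 (H(E) = -106*1/61 + 49*(1/107) = -106/61 + 49/107 = -8353/6527)
(-25209 + H(U(-11)))*(-40873 + h(108, -22)) = (-25209 - 8353/6527)*(-40873 + 108) = -164547496/6527*(-40765) = 6707778674440/6527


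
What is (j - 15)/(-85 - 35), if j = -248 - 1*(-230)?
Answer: 11/40 ≈ 0.27500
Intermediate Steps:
j = -18 (j = -248 + 230 = -18)
(j - 15)/(-85 - 35) = (-18 - 15)/(-85 - 35) = -33/(-120) = -33*(-1/120) = 11/40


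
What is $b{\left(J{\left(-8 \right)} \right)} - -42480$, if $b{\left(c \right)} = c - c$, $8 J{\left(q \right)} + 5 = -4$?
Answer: $42480$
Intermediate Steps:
$J{\left(q \right)} = - \frac{9}{8}$ ($J{\left(q \right)} = - \frac{5}{8} + \frac{1}{8} \left(-4\right) = - \frac{5}{8} - \frac{1}{2} = - \frac{9}{8}$)
$b{\left(c \right)} = 0$
$b{\left(J{\left(-8 \right)} \right)} - -42480 = 0 - -42480 = 0 + 42480 = 42480$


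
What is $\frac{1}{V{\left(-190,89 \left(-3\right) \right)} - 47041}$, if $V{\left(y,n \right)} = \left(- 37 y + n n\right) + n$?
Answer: $\frac{1}{31011} \approx 3.2247 \cdot 10^{-5}$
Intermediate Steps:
$V{\left(y,n \right)} = n + n^{2} - 37 y$ ($V{\left(y,n \right)} = \left(- 37 y + n^{2}\right) + n = \left(n^{2} - 37 y\right) + n = n + n^{2} - 37 y$)
$\frac{1}{V{\left(-190,89 \left(-3\right) \right)} - 47041} = \frac{1}{\left(89 \left(-3\right) + \left(89 \left(-3\right)\right)^{2} - -7030\right) - 47041} = \frac{1}{\left(-267 + \left(-267\right)^{2} + 7030\right) - 47041} = \frac{1}{\left(-267 + 71289 + 7030\right) - 47041} = \frac{1}{78052 - 47041} = \frac{1}{31011}$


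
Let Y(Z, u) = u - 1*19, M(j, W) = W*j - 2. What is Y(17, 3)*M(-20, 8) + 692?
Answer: 3284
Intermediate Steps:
M(j, W) = -2 + W*j
Y(Z, u) = -19 + u (Y(Z, u) = u - 19 = -19 + u)
Y(17, 3)*M(-20, 8) + 692 = (-19 + 3)*(-2 + 8*(-20)) + 692 = -16*(-2 - 160) + 692 = -16*(-162) + 692 = 2592 + 692 = 3284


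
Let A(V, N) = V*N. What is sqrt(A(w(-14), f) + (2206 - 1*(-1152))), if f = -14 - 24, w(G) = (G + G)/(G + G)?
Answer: 2*sqrt(830) ≈ 57.619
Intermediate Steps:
w(G) = 1 (w(G) = (2*G)/((2*G)) = (2*G)*(1/(2*G)) = 1)
f = -38
A(V, N) = N*V
sqrt(A(w(-14), f) + (2206 - 1*(-1152))) = sqrt(-38*1 + (2206 - 1*(-1152))) = sqrt(-38 + (2206 + 1152)) = sqrt(-38 + 3358) = sqrt(3320) = 2*sqrt(830)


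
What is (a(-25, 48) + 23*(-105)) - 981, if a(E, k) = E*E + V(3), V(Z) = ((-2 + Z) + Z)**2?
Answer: -2755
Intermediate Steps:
V(Z) = (-2 + 2*Z)**2
a(E, k) = 16 + E**2 (a(E, k) = E*E + 4*(-1 + 3)**2 = E**2 + 4*2**2 = E**2 + 4*4 = E**2 + 16 = 16 + E**2)
(a(-25, 48) + 23*(-105)) - 981 = ((16 + (-25)**2) + 23*(-105)) - 981 = ((16 + 625) - 2415) - 981 = (641 - 2415) - 981 = -1774 - 981 = -2755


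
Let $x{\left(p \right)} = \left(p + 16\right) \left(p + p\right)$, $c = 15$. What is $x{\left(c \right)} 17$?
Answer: $15810$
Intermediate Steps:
$x{\left(p \right)} = 2 p \left(16 + p\right)$ ($x{\left(p \right)} = \left(16 + p\right) 2 p = 2 p \left(16 + p\right)$)
$x{\left(c \right)} 17 = 2 \cdot 15 \left(16 + 15\right) 17 = 2 \cdot 15 \cdot 31 \cdot 17 = 930 \cdot 17 = 15810$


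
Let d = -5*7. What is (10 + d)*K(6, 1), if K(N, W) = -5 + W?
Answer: 100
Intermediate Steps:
d = -35
(10 + d)*K(6, 1) = (10 - 35)*(-5 + 1) = -25*(-4) = 100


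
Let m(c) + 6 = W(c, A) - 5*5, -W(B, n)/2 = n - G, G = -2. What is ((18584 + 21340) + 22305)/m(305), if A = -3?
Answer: -62229/29 ≈ -2145.8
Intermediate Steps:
W(B, n) = -4 - 2*n (W(B, n) = -2*(n - 1*(-2)) = -2*(n + 2) = -2*(2 + n) = -4 - 2*n)
m(c) = -29 (m(c) = -6 + ((-4 - 2*(-3)) - 5*5) = -6 + ((-4 + 6) - 25) = -6 + (2 - 25) = -6 - 23 = -29)
((18584 + 21340) + 22305)/m(305) = ((18584 + 21340) + 22305)/(-29) = (39924 + 22305)*(-1/29) = 62229*(-1/29) = -62229/29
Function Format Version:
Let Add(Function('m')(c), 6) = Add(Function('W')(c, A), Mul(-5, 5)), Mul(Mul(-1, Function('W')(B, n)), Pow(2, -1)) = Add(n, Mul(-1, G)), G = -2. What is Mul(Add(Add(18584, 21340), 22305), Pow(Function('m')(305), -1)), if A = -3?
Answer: Rational(-62229, 29) ≈ -2145.8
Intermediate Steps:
Function('W')(B, n) = Add(-4, Mul(-2, n)) (Function('W')(B, n) = Mul(-2, Add(n, Mul(-1, -2))) = Mul(-2, Add(n, 2)) = Mul(-2, Add(2, n)) = Add(-4, Mul(-2, n)))
Function('m')(c) = -29 (Function('m')(c) = Add(-6, Add(Add(-4, Mul(-2, -3)), Mul(-5, 5))) = Add(-6, Add(Add(-4, 6), -25)) = Add(-6, Add(2, -25)) = Add(-6, -23) = -29)
Mul(Add(Add(18584, 21340), 22305), Pow(Function('m')(305), -1)) = Mul(Add(Add(18584, 21340), 22305), Pow(-29, -1)) = Mul(Add(39924, 22305), Rational(-1, 29)) = Mul(62229, Rational(-1, 29)) = Rational(-62229, 29)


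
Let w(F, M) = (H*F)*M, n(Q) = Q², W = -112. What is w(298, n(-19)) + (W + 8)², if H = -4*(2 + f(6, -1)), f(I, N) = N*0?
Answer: -849808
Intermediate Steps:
f(I, N) = 0
H = -8 (H = -4*(2 + 0) = -4*2 = -8)
w(F, M) = -8*F*M (w(F, M) = (-8*F)*M = -8*F*M)
w(298, n(-19)) + (W + 8)² = -8*298*(-19)² + (-112 + 8)² = -8*298*361 + (-104)² = -860624 + 10816 = -849808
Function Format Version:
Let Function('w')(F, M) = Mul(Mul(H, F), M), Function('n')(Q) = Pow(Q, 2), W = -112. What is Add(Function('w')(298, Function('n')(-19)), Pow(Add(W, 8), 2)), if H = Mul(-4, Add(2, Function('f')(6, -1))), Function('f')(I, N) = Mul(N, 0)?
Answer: -849808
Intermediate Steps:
Function('f')(I, N) = 0
H = -8 (H = Mul(-4, Add(2, 0)) = Mul(-4, 2) = -8)
Function('w')(F, M) = Mul(-8, F, M) (Function('w')(F, M) = Mul(Mul(-8, F), M) = Mul(-8, F, M))
Add(Function('w')(298, Function('n')(-19)), Pow(Add(W, 8), 2)) = Add(Mul(-8, 298, Pow(-19, 2)), Pow(Add(-112, 8), 2)) = Add(Mul(-8, 298, 361), Pow(-104, 2)) = Add(-860624, 10816) = -849808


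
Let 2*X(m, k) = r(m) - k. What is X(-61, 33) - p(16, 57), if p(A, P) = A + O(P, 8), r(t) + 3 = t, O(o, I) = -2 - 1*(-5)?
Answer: -135/2 ≈ -67.500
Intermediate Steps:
O(o, I) = 3 (O(o, I) = -2 + 5 = 3)
r(t) = -3 + t
p(A, P) = 3 + A (p(A, P) = A + 3 = 3 + A)
X(m, k) = -3/2 + m/2 - k/2 (X(m, k) = ((-3 + m) - k)/2 = (-3 + m - k)/2 = -3/2 + m/2 - k/2)
X(-61, 33) - p(16, 57) = (-3/2 + (½)*(-61) - ½*33) - (3 + 16) = (-3/2 - 61/2 - 33/2) - 1*19 = -97/2 - 19 = -135/2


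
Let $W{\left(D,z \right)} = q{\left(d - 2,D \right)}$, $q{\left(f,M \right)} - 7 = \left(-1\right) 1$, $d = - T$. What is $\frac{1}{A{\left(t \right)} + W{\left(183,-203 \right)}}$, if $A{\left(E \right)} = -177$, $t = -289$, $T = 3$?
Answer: $- \frac{1}{171} \approx -0.005848$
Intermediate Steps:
$d = -3$ ($d = \left(-1\right) 3 = -3$)
$q{\left(f,M \right)} = 6$ ($q{\left(f,M \right)} = 7 - 1 = 6$)
$W{\left(D,z \right)} = 6$
$\frac{1}{A{\left(t \right)} + W{\left(183,-203 \right)}} = \frac{1}{-177 + 6} = \frac{1}{-171} = - \frac{1}{171}$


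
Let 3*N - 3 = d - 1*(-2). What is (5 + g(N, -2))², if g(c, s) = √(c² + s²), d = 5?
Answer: 361/9 + 20*√34/3 ≈ 78.984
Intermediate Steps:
N = 10/3 (N = 1 + (5 - 1*(-2))/3 = 1 + (5 + 2)/3 = 1 + (⅓)*7 = 1 + 7/3 = 10/3 ≈ 3.3333)
(5 + g(N, -2))² = (5 + √((10/3)² + (-2)²))² = (5 + √(100/9 + 4))² = (5 + √(136/9))² = (5 + 2*√34/3)²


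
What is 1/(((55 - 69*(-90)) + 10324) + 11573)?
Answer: 1/28162 ≈ 3.5509e-5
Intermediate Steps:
1/(((55 - 69*(-90)) + 10324) + 11573) = 1/(((55 + 6210) + 10324) + 11573) = 1/((6265 + 10324) + 11573) = 1/(16589 + 11573) = 1/28162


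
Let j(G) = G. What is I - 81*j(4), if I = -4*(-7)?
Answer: -296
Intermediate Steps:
I = 28
I - 81*j(4) = 28 - 81*4 = 28 - 324 = -296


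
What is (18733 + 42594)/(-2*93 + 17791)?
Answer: 8761/2515 ≈ 3.4835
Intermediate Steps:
(18733 + 42594)/(-2*93 + 17791) = 61327/(-186 + 17791) = 61327/17605 = 61327*(1/17605) = 8761/2515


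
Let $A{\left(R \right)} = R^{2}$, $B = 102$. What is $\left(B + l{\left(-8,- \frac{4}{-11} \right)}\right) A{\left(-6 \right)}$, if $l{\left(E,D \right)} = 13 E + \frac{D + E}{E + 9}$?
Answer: $- \frac{3816}{11} \approx -346.91$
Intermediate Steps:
$l{\left(E,D \right)} = 13 E + \frac{D + E}{9 + E}$
$\left(B + l{\left(-8,- \frac{4}{-11} \right)}\right) A{\left(-6 \right)} = \left(102 + \frac{- \frac{4}{-11} + 13 \left(-8\right)^{2} + 118 \left(-8\right)}{9 - 8}\right) \left(-6\right)^{2} = \left(102 + \frac{\left(-4\right) \left(- \frac{1}{11}\right) + 13 \cdot 64 - 944}{1}\right) 36 = \left(102 + 1 \left(\frac{4}{11} + 832 - 944\right)\right) 36 = \left(102 + 1 \left(- \frac{1228}{11}\right)\right) 36 = \left(102 - \frac{1228}{11}\right) 36 = \left(- \frac{106}{11}\right) 36 = - \frac{3816}{11}$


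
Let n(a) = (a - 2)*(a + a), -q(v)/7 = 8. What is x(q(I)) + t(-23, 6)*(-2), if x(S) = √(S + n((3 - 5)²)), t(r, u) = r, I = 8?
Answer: 46 + 2*I*√10 ≈ 46.0 + 6.3246*I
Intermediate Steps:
q(v) = -56 (q(v) = -7*8 = -56)
n(a) = 2*a*(-2 + a) (n(a) = (-2 + a)*(2*a) = 2*a*(-2 + a))
x(S) = √(16 + S) (x(S) = √(S + 2*(3 - 5)²*(-2 + (3 - 5)²)) = √(S + 2*(-2)²*(-2 + (-2)²)) = √(S + 2*4*(-2 + 4)) = √(S + 2*4*2) = √(S + 16) = √(16 + S))
x(q(I)) + t(-23, 6)*(-2) = √(16 - 56) - 23*(-2) = √(-40) + 46 = 2*I*√10 + 46 = 46 + 2*I*√10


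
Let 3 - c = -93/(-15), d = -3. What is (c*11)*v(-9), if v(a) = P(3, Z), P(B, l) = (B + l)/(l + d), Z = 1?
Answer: 352/5 ≈ 70.400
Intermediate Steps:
c = -16/5 (c = 3 - (-93)/(-15) = 3 - (-93)*(-1)/15 = 3 - 1*31/5 = 3 - 31/5 = -16/5 ≈ -3.2000)
P(B, l) = (B + l)/(-3 + l) (P(B, l) = (B + l)/(l - 3) = (B + l)/(-3 + l))
v(a) = -2 (v(a) = (3 + 1)/(-3 + 1) = 4/(-2) = -1/2*4 = -2)
(c*11)*v(-9) = -16/5*11*(-2) = -176/5*(-2) = 352/5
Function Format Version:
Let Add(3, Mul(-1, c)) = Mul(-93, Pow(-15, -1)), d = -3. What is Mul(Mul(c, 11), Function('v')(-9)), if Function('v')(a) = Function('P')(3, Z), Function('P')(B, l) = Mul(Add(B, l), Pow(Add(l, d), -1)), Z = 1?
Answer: Rational(352, 5) ≈ 70.400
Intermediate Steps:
c = Rational(-16, 5) (c = Add(3, Mul(-1, Mul(-93, Pow(-15, -1)))) = Add(3, Mul(-1, Mul(-93, Rational(-1, 15)))) = Add(3, Mul(-1, Rational(31, 5))) = Add(3, Rational(-31, 5)) = Rational(-16, 5) ≈ -3.2000)
Function('P')(B, l) = Mul(Pow(Add(-3, l), -1), Add(B, l)) (Function('P')(B, l) = Mul(Add(B, l), Pow(Add(l, -3), -1)) = Mul(Add(B, l), Pow(Add(-3, l), -1)) = Mul(Pow(Add(-3, l), -1), Add(B, l)))
Function('v')(a) = -2 (Function('v')(a) = Mul(Pow(Add(-3, 1), -1), Add(3, 1)) = Mul(Pow(-2, -1), 4) = Mul(Rational(-1, 2), 4) = -2)
Mul(Mul(c, 11), Function('v')(-9)) = Mul(Mul(Rational(-16, 5), 11), -2) = Mul(Rational(-176, 5), -2) = Rational(352, 5)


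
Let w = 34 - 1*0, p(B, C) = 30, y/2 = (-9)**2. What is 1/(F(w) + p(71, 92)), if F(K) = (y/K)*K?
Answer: 1/192 ≈ 0.0052083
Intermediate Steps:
y = 162 (y = 2*(-9)**2 = 2*81 = 162)
w = 34 (w = 34 + 0 = 34)
F(K) = 162 (F(K) = (162/K)*K = 162)
1/(F(w) + p(71, 92)) = 1/(162 + 30) = 1/192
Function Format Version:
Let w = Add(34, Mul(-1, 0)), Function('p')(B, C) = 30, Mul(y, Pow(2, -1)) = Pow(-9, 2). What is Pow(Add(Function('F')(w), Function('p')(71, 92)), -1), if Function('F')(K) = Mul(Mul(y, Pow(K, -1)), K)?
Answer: Rational(1, 192) ≈ 0.0052083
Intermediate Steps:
y = 162 (y = Mul(2, Pow(-9, 2)) = Mul(2, 81) = 162)
w = 34 (w = Add(34, 0) = 34)
Function('F')(K) = 162 (Function('F')(K) = Mul(Mul(162, Pow(K, -1)), K) = 162)
Pow(Add(Function('F')(w), Function('p')(71, 92)), -1) = Pow(Add(162, 30), -1) = Pow(192, -1) = Rational(1, 192)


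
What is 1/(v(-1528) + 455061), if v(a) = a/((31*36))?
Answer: 279/126961637 ≈ 2.1975e-6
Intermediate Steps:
v(a) = a/1116
1/(v(-1528) + 455061) = 1/((1/1116)*(-1528) + 455061) = 1/(-382/279 + 455061) = 1/(126961637/279) = 279/126961637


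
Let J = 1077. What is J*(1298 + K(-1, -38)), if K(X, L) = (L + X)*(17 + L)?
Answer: 2280009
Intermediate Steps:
K(X, L) = (17 + L)*(L + X)
J*(1298 + K(-1, -38)) = 1077*(1298 + ((-38)**2 + 17*(-38) + 17*(-1) - 38*(-1))) = 1077*(1298 + (1444 - 646 - 17 + 38)) = 1077*(1298 + 819) = 1077*2117 = 2280009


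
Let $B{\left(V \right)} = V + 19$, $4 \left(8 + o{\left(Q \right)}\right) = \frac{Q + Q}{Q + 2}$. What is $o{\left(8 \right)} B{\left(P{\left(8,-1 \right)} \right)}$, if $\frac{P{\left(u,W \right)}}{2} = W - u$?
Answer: $- \frac{38}{5} \approx -7.6$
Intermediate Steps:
$P{\left(u,W \right)} = - 2 u + 2 W$ ($P{\left(u,W \right)} = 2 \left(W - u\right) = - 2 u + 2 W$)
$o{\left(Q \right)} = -8 + \frac{Q}{2 \left(2 + Q\right)}$ ($o{\left(Q \right)} = -8 + \frac{\left(Q + Q\right) \frac{1}{Q + 2}}{4} = -8 + \frac{2 Q \frac{1}{2 + Q}}{4} = -8 + \frac{Q}{2 \left(2 + Q\right)}$)
$B{\left(V \right)} = 19 + V$
$o{\left(8 \right)} B{\left(P{\left(8,-1 \right)} \right)} = \frac{-32 - 120}{2 \left(2 + 8\right)} \left(19 + \left(\left(-2\right) 8 + 2 \left(-1\right)\right)\right) = \frac{-32 - 120}{2 \cdot 10} \left(19 - 18\right) = \frac{1}{2} \cdot \frac{1}{10} \left(-152\right) \left(19 - 18\right) = \left(- \frac{38}{5}\right) 1 = - \frac{38}{5}$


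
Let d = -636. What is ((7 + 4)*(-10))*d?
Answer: 69960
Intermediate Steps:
((7 + 4)*(-10))*d = ((7 + 4)*(-10))*(-636) = (11*(-10))*(-636) = -110*(-636) = 69960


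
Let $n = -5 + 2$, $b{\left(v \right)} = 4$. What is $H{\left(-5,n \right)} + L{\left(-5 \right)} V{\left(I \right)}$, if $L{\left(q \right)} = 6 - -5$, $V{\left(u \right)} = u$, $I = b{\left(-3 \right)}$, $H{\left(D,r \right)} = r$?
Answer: $41$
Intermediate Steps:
$n = -3$
$I = 4$
$L{\left(q \right)} = 11$ ($L{\left(q \right)} = 6 + 5 = 11$)
$H{\left(-5,n \right)} + L{\left(-5 \right)} V{\left(I \right)} = -3 + 11 \cdot 4 = -3 + 44 = 41$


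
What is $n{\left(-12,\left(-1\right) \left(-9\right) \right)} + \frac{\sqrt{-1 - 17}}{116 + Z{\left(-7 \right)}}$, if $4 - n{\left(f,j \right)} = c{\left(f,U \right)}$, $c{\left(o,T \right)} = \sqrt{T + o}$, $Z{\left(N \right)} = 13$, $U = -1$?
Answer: $4 - i \sqrt{13} + \frac{i \sqrt{2}}{43} \approx 4.0 - 3.5727 i$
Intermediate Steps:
$n{\left(f,j \right)} = 4 - \sqrt{-1 + f}$
$n{\left(-12,\left(-1\right) \left(-9\right) \right)} + \frac{\sqrt{-1 - 17}}{116 + Z{\left(-7 \right)}} = \left(4 - \sqrt{-1 - 12}\right) + \frac{\sqrt{-1 - 17}}{116 + 13} = \left(4 - \sqrt{-13}\right) + \frac{\sqrt{-18}}{129} = \left(4 - i \sqrt{13}\right) + \frac{3 i \sqrt{2}}{129} = \left(4 - i \sqrt{13}\right) + \frac{i \sqrt{2}}{43} = 4 - i \sqrt{13} + \frac{i \sqrt{2}}{43}$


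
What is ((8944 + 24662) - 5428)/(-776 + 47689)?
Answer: 28178/46913 ≈ 0.60064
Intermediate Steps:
((8944 + 24662) - 5428)/(-776 + 47689) = (33606 - 5428)/46913 = 28178*(1/46913) = 28178/46913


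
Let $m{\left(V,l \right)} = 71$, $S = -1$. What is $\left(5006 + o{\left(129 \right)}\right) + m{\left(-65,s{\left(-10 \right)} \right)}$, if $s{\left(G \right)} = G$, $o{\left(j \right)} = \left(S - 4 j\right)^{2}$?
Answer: $272366$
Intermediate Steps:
$o{\left(j \right)} = \left(-1 - 4 j\right)^{2}$
$\left(5006 + o{\left(129 \right)}\right) + m{\left(-65,s{\left(-10 \right)} \right)} = \left(5006 + \left(1 + 4 \cdot 129\right)^{2}\right) + 71 = \left(5006 + \left(1 + 516\right)^{2}\right) + 71 = \left(5006 + 517^{2}\right) + 71 = \left(5006 + 267289\right) + 71 = 272295 + 71 = 272366$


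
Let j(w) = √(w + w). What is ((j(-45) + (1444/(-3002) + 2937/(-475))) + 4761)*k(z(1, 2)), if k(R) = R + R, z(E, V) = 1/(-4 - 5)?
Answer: -356812904/337725 - 2*I*√10/3 ≈ -1056.5 - 2.1082*I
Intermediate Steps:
z(E, V) = -⅑ (z(E, V) = 1/(-9) = -⅑)
j(w) = √2*√w (j(w) = √(2*w) = √2*√w)
k(R) = 2*R
((j(-45) + (1444/(-3002) + 2937/(-475))) + 4761)*k(z(1, 2)) = ((√2*√(-45) + (1444/(-3002) + 2937/(-475))) + 4761)*(2*(-⅑)) = ((√2*(3*I*√5) + (1444*(-1/3002) + 2937*(-1/475))) + 4761)*(-2/9) = ((3*I*√10 + (-38/79 - 2937/475)) + 4761)*(-2/9) = ((3*I*√10 - 250073/37525) + 4761)*(-2/9) = ((-250073/37525 + 3*I*√10) + 4761)*(-2/9) = (178406452/37525 + 3*I*√10)*(-2/9) = -356812904/337725 - 2*I*√10/3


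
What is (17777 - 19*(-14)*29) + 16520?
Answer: 42011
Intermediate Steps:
(17777 - 19*(-14)*29) + 16520 = (17777 + 266*29) + 16520 = (17777 + 7714) + 16520 = 25491 + 16520 = 42011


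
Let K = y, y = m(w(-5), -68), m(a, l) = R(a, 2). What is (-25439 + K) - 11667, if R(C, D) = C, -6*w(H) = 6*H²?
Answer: -37131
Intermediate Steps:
w(H) = -H²
m(a, l) = a
y = -25 (y = -1*(-5)² = -1*25 = -25)
K = -25
(-25439 + K) - 11667 = (-25439 - 25) - 11667 = -25464 - 11667 = -37131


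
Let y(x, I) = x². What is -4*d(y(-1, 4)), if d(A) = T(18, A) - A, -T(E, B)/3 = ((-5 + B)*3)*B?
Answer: -140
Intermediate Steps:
T(E, B) = -3*B*(-15 + 3*B) (T(E, B) = -3*(-5 + B)*3*B = -3*(-15 + 3*B)*B = -3*B*(-15 + 3*B))
d(A) = -A + 9*A*(5 - A) (d(A) = 9*A*(5 - A) - A = -A + 9*A*(5 - A))
-4*d(y(-1, 4)) = -4*(-1)²*(44 - 9*(-1)²) = -4*(44 - 9*1) = -4*(44 - 9) = -4*35 = -140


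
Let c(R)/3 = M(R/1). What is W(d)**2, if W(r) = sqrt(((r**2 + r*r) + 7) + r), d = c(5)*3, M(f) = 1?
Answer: 178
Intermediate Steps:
c(R) = 3 (c(R) = 3*1 = 3)
d = 9 (d = 3*3 = 9)
W(r) = sqrt(7 + r + 2*r**2) (W(r) = sqrt(((r**2 + r**2) + 7) + r) = sqrt((2*r**2 + 7) + r) = sqrt((7 + 2*r**2) + r) = sqrt(7 + r + 2*r**2))
W(d)**2 = (sqrt(7 + 9 + 2*9**2))**2 = (sqrt(7 + 9 + 2*81))**2 = (sqrt(7 + 9 + 162))**2 = (sqrt(178))**2 = 178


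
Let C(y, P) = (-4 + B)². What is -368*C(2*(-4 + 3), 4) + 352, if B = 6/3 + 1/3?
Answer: -6032/9 ≈ -670.22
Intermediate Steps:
B = 7/3 (B = 6*(⅓) + 1*(⅓) = 2 + ⅓ = 7/3 ≈ 2.3333)
C(y, P) = 25/9 (C(y, P) = (-4 + 7/3)² = (-5/3)² = 25/9)
-368*C(2*(-4 + 3), 4) + 352 = -368*25/9 + 352 = -9200/9 + 352 = -6032/9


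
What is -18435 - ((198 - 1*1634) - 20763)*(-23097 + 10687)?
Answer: -275508025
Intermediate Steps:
-18435 - ((198 - 1*1634) - 20763)*(-23097 + 10687) = -18435 - ((198 - 1634) - 20763)*(-12410) = -18435 - (-1436 - 20763)*(-12410) = -18435 - (-22199)*(-12410) = -18435 - 1*275489590 = -18435 - 275489590 = -275508025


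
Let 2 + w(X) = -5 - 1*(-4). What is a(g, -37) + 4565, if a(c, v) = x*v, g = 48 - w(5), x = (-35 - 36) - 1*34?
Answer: 8450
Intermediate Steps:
w(X) = -3 (w(X) = -2 + (-5 - 1*(-4)) = -2 + (-5 + 4) = -2 - 1 = -3)
x = -105 (x = -71 - 34 = -105)
g = 51 (g = 48 - 1*(-3) = 48 + 3 = 51)
a(c, v) = -105*v
a(g, -37) + 4565 = -105*(-37) + 4565 = 3885 + 4565 = 8450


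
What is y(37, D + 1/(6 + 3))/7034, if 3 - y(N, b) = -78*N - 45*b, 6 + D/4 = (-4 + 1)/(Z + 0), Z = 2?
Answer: 772/3517 ≈ 0.21951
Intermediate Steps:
D = -30 (D = -24 + 4*((-4 + 1)/(2 + 0)) = -24 + 4*(-3/2) = -24 - 6 = -30)
y(N, b) = 3 + 45*b + 78*N (y(N, b) = 3 - (-78*N - 45*b) = 3 + (45*b + 78*N) = 3 + 45*b + 78*N)
y(37, D + 1/(6 + 3))/7034 = (3 + 45*(-30 + 1/(6 + 3)) + 78*37)/7034 = (3 + 45*(-30 + 1/9) + 2886)*(1/7034) = (3 + 45*(-269/9) + 2886)*(1/7034) = (3 - 1345 + 2886)*(1/7034) = 1544*(1/7034) = 772/3517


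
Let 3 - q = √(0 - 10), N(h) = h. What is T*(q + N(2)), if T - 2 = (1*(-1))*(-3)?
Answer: 25 - 5*I*√10 ≈ 25.0 - 15.811*I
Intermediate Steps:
T = 5 (T = 2 + (1*(-1))*(-3) = 2 - 1*(-3) = 2 + 3 = 5)
q = 3 - I*√10 (q = 3 - √(0 - 10) = 3 - √(-10) = 3 - I*√10 ≈ 3.0 - 3.1623*I)
T*(q + N(2)) = 5*((3 - I*√10) + 2) = 5*(5 - I*√10) = 25 - 5*I*√10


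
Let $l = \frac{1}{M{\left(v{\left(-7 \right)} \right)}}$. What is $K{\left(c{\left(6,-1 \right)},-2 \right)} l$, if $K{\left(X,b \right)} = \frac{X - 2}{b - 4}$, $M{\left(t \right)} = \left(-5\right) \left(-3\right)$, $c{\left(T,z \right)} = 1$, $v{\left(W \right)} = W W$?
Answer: $\frac{1}{90} \approx 0.011111$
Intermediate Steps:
$v{\left(W \right)} = W^{2}$
$M{\left(t \right)} = 15$
$K{\left(X,b \right)} = \frac{-2 + X}{-4 + b}$
$l = \frac{1}{15} \approx 0.066667$
$K{\left(c{\left(6,-1 \right)},-2 \right)} l = \frac{-2 + 1}{-4 - 2} \cdot \frac{1}{15} = \frac{1}{-6} \left(-1\right) \frac{1}{15} = \left(- \frac{1}{6}\right) \left(-1\right) \frac{1}{15} = \frac{1}{6} \cdot \frac{1}{15} = \frac{1}{90}$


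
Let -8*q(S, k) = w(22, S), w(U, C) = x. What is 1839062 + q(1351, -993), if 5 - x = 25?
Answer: 3678129/2 ≈ 1.8391e+6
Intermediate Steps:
x = -20 (x = 5 - 1*25 = 5 - 25 = -20)
w(U, C) = -20
q(S, k) = 5/2 (q(S, k) = -⅛*(-20) = 5/2)
1839062 + q(1351, -993) = 1839062 + 5/2 = 3678129/2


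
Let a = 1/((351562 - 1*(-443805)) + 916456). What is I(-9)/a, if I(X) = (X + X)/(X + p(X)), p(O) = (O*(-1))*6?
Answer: -3423646/5 ≈ -6.8473e+5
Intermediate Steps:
p(O) = -6*O (p(O) = -O*6 = -6*O)
a = 1/1711823 (a = 1/((351562 + 443805) + 916456) = 1/(795367 + 916456) = 1/1711823 ≈ 5.8417e-7)
I(X) = -⅖ (I(X) = (X + X)/(X - 6*X) = (2*X)/((-5*X)) = (2*X)*(-1/(5*X)) = -⅖)
I(-9)/a = -2/(5*1/1711823) = -⅖*1711823 = -3423646/5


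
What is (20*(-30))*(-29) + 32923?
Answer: 50323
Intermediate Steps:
(20*(-30))*(-29) + 32923 = -600*(-29) + 32923 = 17400 + 32923 = 50323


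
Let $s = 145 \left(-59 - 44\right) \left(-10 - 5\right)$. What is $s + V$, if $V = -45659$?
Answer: $178366$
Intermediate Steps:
$s = 224025$ ($s = 145 \left(\left(-103\right) \left(-15\right)\right) = 145 \cdot 1545 = 224025$)
$s + V = 224025 - 45659 = 178366$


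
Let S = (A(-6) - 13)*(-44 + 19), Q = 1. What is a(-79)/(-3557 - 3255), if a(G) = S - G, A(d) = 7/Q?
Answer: -229/6812 ≈ -0.033617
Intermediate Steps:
A(d) = 7 (A(d) = 7/1 = 7*1 = 7)
S = 150 (S = (7 - 13)*(-44 + 19) = -6*(-25) = 150)
a(G) = 150 - G
a(-79)/(-3557 - 3255) = (150 - 1*(-79))/(-3557 - 3255) = (150 + 79)/(-6812) = 229*(-1/6812) = -229/6812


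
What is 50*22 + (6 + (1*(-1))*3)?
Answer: 1103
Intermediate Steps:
50*22 + (6 + (1*(-1))*3) = 1100 + (6 - 1*3) = 1100 + (6 - 3) = 1100 + 3 = 1103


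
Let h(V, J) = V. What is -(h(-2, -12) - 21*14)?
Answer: 296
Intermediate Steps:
-(h(-2, -12) - 21*14) = -(-2 - 21*14) = -(-2 - 1*294) = -(-2 - 294) = -1*(-296) = 296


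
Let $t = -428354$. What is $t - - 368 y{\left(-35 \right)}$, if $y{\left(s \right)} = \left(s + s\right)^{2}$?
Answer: $1374846$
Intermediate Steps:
$y{\left(s \right)} = 4 s^{2}$ ($y{\left(s \right)} = \left(2 s\right)^{2} = 4 s^{2}$)
$t - - 368 y{\left(-35 \right)} = -428354 - - 368 \cdot 4 \left(-35\right)^{2} = -428354 - - 368 \cdot 4 \cdot 1225 = -428354 - \left(-368\right) 4900 = -428354 - -1803200 = -428354 + 1803200 = 1374846$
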